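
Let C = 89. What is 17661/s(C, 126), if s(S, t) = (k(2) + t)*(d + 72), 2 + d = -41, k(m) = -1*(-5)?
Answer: 609/131 ≈ 4.6489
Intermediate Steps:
k(m) = 5
d = -43 (d = -2 - 41 = -43)
s(S, t) = 145 + 29*t (s(S, t) = (5 + t)*(-43 + 72) = (5 + t)*29 = 145 + 29*t)
17661/s(C, 126) = 17661/(145 + 29*126) = 17661/(145 + 3654) = 17661/3799 = 17661*(1/3799) = 609/131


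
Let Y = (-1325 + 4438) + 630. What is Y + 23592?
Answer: 27335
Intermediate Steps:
Y = 3743 (Y = 3113 + 630 = 3743)
Y + 23592 = 3743 + 23592 = 27335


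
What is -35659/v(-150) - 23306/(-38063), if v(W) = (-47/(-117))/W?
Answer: 23820414568732/1788961 ≈ 1.3315e+7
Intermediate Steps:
v(W) = 47/(117*W) (v(W) = (-47*(-1/117))/W = 47/(117*W))
-35659/v(-150) - 23306/(-38063) = -35659/((47/117)/(-150)) - 23306/(-38063) = -35659/((47/117)*(-1/150)) - 23306*(-1/38063) = -35659/(-47/17550) + 23306/38063 = -35659*(-17550/47) + 23306/38063 = 625815450/47 + 23306/38063 = 23820414568732/1788961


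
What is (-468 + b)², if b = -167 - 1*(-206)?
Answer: 184041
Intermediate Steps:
b = 39 (b = -167 + 206 = 39)
(-468 + b)² = (-468 + 39)² = (-429)² = 184041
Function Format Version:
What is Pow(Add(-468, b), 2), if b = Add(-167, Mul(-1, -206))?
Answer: 184041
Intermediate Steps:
b = 39 (b = Add(-167, 206) = 39)
Pow(Add(-468, b), 2) = Pow(Add(-468, 39), 2) = Pow(-429, 2) = 184041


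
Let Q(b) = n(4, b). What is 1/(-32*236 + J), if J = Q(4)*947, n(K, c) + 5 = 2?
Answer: -1/10393 ≈ -9.6219e-5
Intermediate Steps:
n(K, c) = -3 (n(K, c) = -5 + 2 = -3)
Q(b) = -3
J = -2841 (J = -3*947 = -2841)
1/(-32*236 + J) = 1/(-32*236 - 2841) = 1/(-7552 - 2841) = 1/(-10393) = -1/10393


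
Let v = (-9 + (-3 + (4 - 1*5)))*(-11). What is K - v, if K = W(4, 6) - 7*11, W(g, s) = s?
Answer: -214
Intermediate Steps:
K = -71 (K = 6 - 7*11 = 6 - 77 = -71)
v = 143 (v = (-9 + (-3 + (4 - 5)))*(-11) = (-9 + (-3 - 1))*(-11) = (-9 - 4)*(-11) = -13*(-11) = 143)
K - v = -71 - 1*143 = -71 - 143 = -214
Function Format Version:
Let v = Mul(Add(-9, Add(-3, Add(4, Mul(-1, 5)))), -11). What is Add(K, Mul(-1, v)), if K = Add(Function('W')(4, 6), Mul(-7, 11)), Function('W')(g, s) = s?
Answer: -214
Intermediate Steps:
K = -71 (K = Add(6, Mul(-7, 11)) = Add(6, -77) = -71)
v = 143 (v = Mul(Add(-9, Add(-3, Add(4, -5))), -11) = Mul(Add(-9, Add(-3, -1)), -11) = Mul(Add(-9, -4), -11) = Mul(-13, -11) = 143)
Add(K, Mul(-1, v)) = Add(-71, Mul(-1, 143)) = Add(-71, -143) = -214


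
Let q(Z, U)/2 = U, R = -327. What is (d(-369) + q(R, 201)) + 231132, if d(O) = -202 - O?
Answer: 231701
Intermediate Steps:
q(Z, U) = 2*U
(d(-369) + q(R, 201)) + 231132 = ((-202 - 1*(-369)) + 2*201) + 231132 = ((-202 + 369) + 402) + 231132 = (167 + 402) + 231132 = 569 + 231132 = 231701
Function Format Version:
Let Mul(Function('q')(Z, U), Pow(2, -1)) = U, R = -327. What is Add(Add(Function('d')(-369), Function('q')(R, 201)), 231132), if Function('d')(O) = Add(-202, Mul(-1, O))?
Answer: 231701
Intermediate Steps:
Function('q')(Z, U) = Mul(2, U)
Add(Add(Function('d')(-369), Function('q')(R, 201)), 231132) = Add(Add(Add(-202, Mul(-1, -369)), Mul(2, 201)), 231132) = Add(Add(Add(-202, 369), 402), 231132) = Add(Add(167, 402), 231132) = Add(569, 231132) = 231701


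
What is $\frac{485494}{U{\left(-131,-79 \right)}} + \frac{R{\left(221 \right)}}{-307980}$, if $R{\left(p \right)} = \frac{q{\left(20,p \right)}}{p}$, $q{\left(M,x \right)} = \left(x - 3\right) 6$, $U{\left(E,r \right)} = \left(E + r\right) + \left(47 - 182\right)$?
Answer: $- \frac{183580334221}{130455195} \approx -1407.2$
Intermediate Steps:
$U{\left(E,r \right)} = -135 + E + r$ ($U{\left(E,r \right)} = \left(E + r\right) - 135 = -135 + E + r$)
$q{\left(M,x \right)} = -18 + 6 x$ ($q{\left(M,x \right)} = \left(-3 + x\right) 6 = -18 + 6 x$)
$R{\left(p \right)} = \frac{-18 + 6 p}{p}$
$\frac{485494}{U{\left(-131,-79 \right)}} + \frac{R{\left(221 \right)}}{-307980} = \frac{485494}{-135 - 131 - 79} + \frac{6 - \frac{18}{221}}{-307980} = \frac{485494}{-345} + \left(6 - \frac{18}{221}\right) \left(- \frac{1}{307980}\right) = 485494 \left(- \frac{1}{345}\right) + \left(6 - \frac{18}{221}\right) \left(- \frac{1}{307980}\right) = - \frac{485494}{345} + \frac{1308}{221} \left(- \frac{1}{307980}\right) = - \frac{485494}{345} - \frac{109}{5671965} = - \frac{183580334221}{130455195}$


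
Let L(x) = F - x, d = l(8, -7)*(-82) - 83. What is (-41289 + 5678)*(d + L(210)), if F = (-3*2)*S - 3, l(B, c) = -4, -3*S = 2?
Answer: -1281996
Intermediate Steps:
S = -2/3 (S = -1/3*2 = -2/3 ≈ -0.66667)
F = 1 (F = -3*2*(-2/3) - 3 = -6*(-2/3) - 3 = 4 - 3 = 1)
d = 245 (d = -4*(-82) - 83 = 328 - 83 = 245)
L(x) = 1 - x
(-41289 + 5678)*(d + L(210)) = (-41289 + 5678)*(245 + (1 - 1*210)) = -35611*(245 + (1 - 210)) = -35611*(245 - 209) = -35611*36 = -1281996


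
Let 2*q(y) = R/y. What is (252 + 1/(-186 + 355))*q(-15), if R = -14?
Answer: 298123/2535 ≈ 117.60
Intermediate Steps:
q(y) = -7/y (q(y) = (-14/y)/2 = -7/y)
(252 + 1/(-186 + 355))*q(-15) = (252 + 1/(-186 + 355))*(-7/(-15)) = (252 + 1/169)*(-7*(-1/15)) = (252 + 1/169)*(7/15) = (42589/169)*(7/15) = 298123/2535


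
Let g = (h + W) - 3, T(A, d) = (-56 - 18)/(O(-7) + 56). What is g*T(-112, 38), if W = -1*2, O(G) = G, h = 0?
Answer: 370/49 ≈ 7.5510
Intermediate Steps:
T(A, d) = -74/49 (T(A, d) = (-56 - 18)/(-7 + 56) = -74/49)
W = -2
g = -5 (g = (0 - 2) - 3 = -2 - 3 = -5)
g*T(-112, 38) = -5*(-74/49) = 370/49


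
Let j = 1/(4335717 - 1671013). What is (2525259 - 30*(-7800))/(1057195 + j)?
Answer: 2450869498112/939037248427 ≈ 2.6100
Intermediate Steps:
j = 1/2664704 ≈ 3.7528e-7
(2525259 - 30*(-7800))/(1057195 + j) = (2525259 - 30*(-7800))/(1057195 + 1/2664704) = (2525259 + 234000)/(2817111745281/2664704) = 2759259*(2664704/2817111745281) = 2450869498112/939037248427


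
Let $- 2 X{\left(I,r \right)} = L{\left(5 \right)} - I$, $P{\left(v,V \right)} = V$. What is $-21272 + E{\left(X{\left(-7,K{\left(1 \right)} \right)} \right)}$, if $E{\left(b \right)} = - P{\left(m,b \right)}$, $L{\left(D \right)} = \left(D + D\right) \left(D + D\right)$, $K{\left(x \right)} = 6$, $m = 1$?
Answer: $- \frac{42437}{2} \approx -21219.0$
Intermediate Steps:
$L{\left(D \right)} = 4 D^{2}$ ($L{\left(D \right)} = 2 D 2 D = 4 D^{2}$)
$X{\left(I,r \right)} = -50 + \frac{I}{2}$ ($X{\left(I,r \right)} = - \frac{4 \cdot 5^{2} - I}{2} = - \frac{4 \cdot 25 - I}{2} = - \frac{100 - I}{2} = -50 + \frac{I}{2}$)
$E{\left(b \right)} = - b$
$-21272 + E{\left(X{\left(-7,K{\left(1 \right)} \right)} \right)} = -21272 - \left(-50 + \frac{1}{2} \left(-7\right)\right) = -21272 - \left(-50 - \frac{7}{2}\right) = -21272 - - \frac{107}{2} = -21272 + \frac{107}{2} = - \frac{42437}{2}$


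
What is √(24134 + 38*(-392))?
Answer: √9238 ≈ 96.115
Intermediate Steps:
√(24134 + 38*(-392)) = √(24134 - 14896) = √9238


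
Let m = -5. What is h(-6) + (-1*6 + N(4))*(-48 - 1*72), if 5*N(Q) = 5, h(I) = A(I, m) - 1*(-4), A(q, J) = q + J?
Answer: 593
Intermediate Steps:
A(q, J) = J + q
h(I) = -1 + I (h(I) = (-5 + I) - 1*(-4) = (-5 + I) + 4 = -1 + I)
N(Q) = 1 (N(Q) = (1/5)*5 = 1)
h(-6) + (-1*6 + N(4))*(-48 - 1*72) = (-1 - 6) + (-1*6 + 1)*(-48 - 1*72) = -7 + (-6 + 1)*(-48 - 72) = -7 - 5*(-120) = -7 + 600 = 593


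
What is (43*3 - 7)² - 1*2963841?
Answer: -2948957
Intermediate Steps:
(43*3 - 7)² - 1*2963841 = (129 - 7)² - 2963841 = 122² - 2963841 = 14884 - 2963841 = -2948957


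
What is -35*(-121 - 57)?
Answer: 6230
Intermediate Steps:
-35*(-121 - 57) = -35*(-178) = 6230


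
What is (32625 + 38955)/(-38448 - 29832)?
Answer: -1193/1138 ≈ -1.0483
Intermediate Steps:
(32625 + 38955)/(-38448 - 29832) = 71580/(-68280) = 71580*(-1/68280) = -1193/1138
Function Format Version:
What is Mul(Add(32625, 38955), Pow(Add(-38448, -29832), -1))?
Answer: Rational(-1193, 1138) ≈ -1.0483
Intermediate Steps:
Mul(Add(32625, 38955), Pow(Add(-38448, -29832), -1)) = Mul(71580, Pow(-68280, -1)) = Mul(71580, Rational(-1, 68280)) = Rational(-1193, 1138)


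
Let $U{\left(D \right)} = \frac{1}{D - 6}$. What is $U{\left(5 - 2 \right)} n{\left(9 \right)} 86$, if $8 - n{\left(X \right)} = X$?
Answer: $\frac{86}{3} \approx 28.667$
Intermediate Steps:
$n{\left(X \right)} = 8 - X$
$U{\left(D \right)} = \frac{1}{-6 + D}$
$U{\left(5 - 2 \right)} n{\left(9 \right)} 86 = \frac{8 - 9}{-6 + \left(5 - 2\right)} 86 = \frac{1}{-6 + 3} \left(-1\right) 86 = \frac{1}{-3} \left(-1\right) 86 = \left(- \frac{1}{3}\right) \left(-1\right) 86 = \frac{1}{3} \cdot 86 = \frac{86}{3}$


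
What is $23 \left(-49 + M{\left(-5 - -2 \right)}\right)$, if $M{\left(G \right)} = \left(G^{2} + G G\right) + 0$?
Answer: $-713$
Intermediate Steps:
$M{\left(G \right)} = 2 G^{2}$ ($M{\left(G \right)} = \left(G^{2} + G^{2}\right) + 0 = 2 G^{2} + 0 = 2 G^{2}$)
$23 \left(-49 + M{\left(-5 - -2 \right)}\right) = 23 \left(-49 + 2 \left(-5 - -2\right)^{2}\right) = 23 \left(-49 + 2 \left(-5 + 2\right)^{2}\right) = 23 \left(-49 + 2 \left(-3\right)^{2}\right) = 23 \left(-49 + 2 \cdot 9\right) = 23 \left(-49 + 18\right) = 23 \left(-31\right) = -713$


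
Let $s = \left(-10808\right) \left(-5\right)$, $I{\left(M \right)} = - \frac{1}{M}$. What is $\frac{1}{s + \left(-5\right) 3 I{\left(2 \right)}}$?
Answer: $\frac{2}{108095} \approx 1.8502 \cdot 10^{-5}$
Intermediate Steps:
$s = 54040$
$\frac{1}{s + \left(-5\right) 3 I{\left(2 \right)}} = \frac{1}{54040 + \left(-5\right) 3 \left(- \frac{1}{2}\right)} = \frac{1}{54040 - 15 \left(\left(-1\right) \frac{1}{2}\right)} = \frac{1}{54040 - - \frac{15}{2}} = \frac{1}{54040 + \frac{15}{2}} = \frac{1}{\frac{108095}{2}} = \frac{2}{108095}$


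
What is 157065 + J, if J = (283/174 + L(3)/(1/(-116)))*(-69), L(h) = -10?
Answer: 4460941/58 ≈ 76913.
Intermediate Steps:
J = -4648829/58 (J = (283/174 - 10/(1/(-116)))*(-69) = (283*(1/174) - 10/(-1/116))*(-69) = (283/174 - 10*(-116))*(-69) = (283/174 + 1160)*(-69) = (202123/174)*(-69) = -4648829/58 ≈ -80152.)
157065 + J = 157065 - 4648829/58 = 4460941/58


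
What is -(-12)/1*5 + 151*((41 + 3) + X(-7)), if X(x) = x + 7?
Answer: 6704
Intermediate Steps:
X(x) = 7 + x
-(-12)/1*5 + 151*((41 + 3) + X(-7)) = -(-12)/1*5 + 151*((41 + 3) + (7 - 7)) = -(-12)*5 + 151*(44 + 0) = -3*(-4)*5 + 151*44 = 12*5 + 6644 = 60 + 6644 = 6704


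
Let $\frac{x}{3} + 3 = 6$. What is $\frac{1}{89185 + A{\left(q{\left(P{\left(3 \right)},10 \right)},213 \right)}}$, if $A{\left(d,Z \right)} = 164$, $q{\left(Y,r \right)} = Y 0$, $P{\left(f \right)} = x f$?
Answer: $\frac{1}{89349} \approx 1.1192 \cdot 10^{-5}$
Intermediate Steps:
$x = 9$ ($x = -9 + 3 \cdot 6 = -9 + 18 = 9$)
$P{\left(f \right)} = 9 f$
$q{\left(Y,r \right)} = 0$
$\frac{1}{89185 + A{\left(q{\left(P{\left(3 \right)},10 \right)},213 \right)}} = \frac{1}{89185 + 164} = \frac{1}{89349}$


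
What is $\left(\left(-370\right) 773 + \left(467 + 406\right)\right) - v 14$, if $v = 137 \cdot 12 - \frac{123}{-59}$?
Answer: $- \frac{18182749}{59} \approx -3.0818 \cdot 10^{5}$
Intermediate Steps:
$v = \frac{97119}{59}$ ($v = 1644 - - \frac{123}{59} = 1644 + \frac{123}{59} = \frac{97119}{59} \approx 1646.1$)
$\left(\left(-370\right) 773 + \left(467 + 406\right)\right) - v 14 = \left(\left(-370\right) 773 + \left(467 + 406\right)\right) - \frac{97119}{59} \cdot 14 = \left(-286010 + 873\right) - \frac{1359666}{59} = -285137 - \frac{1359666}{59} = - \frac{18182749}{59}$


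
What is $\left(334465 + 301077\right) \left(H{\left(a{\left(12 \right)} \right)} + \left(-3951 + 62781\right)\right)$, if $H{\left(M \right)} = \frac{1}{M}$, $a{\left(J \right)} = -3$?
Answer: $\frac{112166172038}{3} \approx 3.7389 \cdot 10^{10}$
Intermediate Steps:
$\left(334465 + 301077\right) \left(H{\left(a{\left(12 \right)} \right)} + \left(-3951 + 62781\right)\right) = \left(334465 + 301077\right) \left(\frac{1}{-3} + \left(-3951 + 62781\right)\right) = 635542 \left(- \frac{1}{3} + 58830\right) = 635542 \cdot \frac{176489}{3} = \frac{112166172038}{3}$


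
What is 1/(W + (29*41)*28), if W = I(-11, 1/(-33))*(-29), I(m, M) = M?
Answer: 33/1098665 ≈ 3.0036e-5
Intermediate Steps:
W = 29/33 (W = -29/(-33) = -1/33*(-29) = 29/33 ≈ 0.87879)
1/(W + (29*41)*28) = 1/(29/33 + (29*41)*28) = 1/(29/33 + 1189*28) = 1/(29/33 + 33292) = 1/(1098665/33) = 33/1098665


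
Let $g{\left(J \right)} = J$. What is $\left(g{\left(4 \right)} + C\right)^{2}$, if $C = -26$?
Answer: $484$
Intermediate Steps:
$\left(g{\left(4 \right)} + C\right)^{2} = \left(4 - 26\right)^{2} = \left(-22\right)^{2} = 484$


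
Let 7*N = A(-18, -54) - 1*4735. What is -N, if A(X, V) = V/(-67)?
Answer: 45313/67 ≈ 676.31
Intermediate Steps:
A(X, V) = -V/67 (A(X, V) = V*(-1/67) = -V/67)
N = -45313/67 (N = (-1/67*(-54) - 1*4735)/7 = (54/67 - 4735)/7 = (⅐)*(-317191/67) = -45313/67 ≈ -676.31)
-N = -1*(-45313/67) = 45313/67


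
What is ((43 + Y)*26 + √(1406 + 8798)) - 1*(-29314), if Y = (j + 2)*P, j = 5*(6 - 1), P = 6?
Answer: 34644 + 2*√2551 ≈ 34745.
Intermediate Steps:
j = 25 (j = 5*5 = 25)
Y = 162 (Y = (25 + 2)*6 = 27*6 = 162)
((43 + Y)*26 + √(1406 + 8798)) - 1*(-29314) = ((43 + 162)*26 + √(1406 + 8798)) - 1*(-29314) = (205*26 + √10204) + 29314 = (5330 + 2*√2551) + 29314 = 34644 + 2*√2551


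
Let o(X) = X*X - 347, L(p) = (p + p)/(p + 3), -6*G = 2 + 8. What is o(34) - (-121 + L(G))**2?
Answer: -57773/4 ≈ -14443.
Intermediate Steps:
G = -5/3 (G = -(2 + 8)/6 = -1/6*10 = -5/3 ≈ -1.6667)
L(p) = 2*p/(3 + p) (L(p) = (2*p)/(3 + p) = 2*p/(3 + p))
o(X) = -347 + X**2 (o(X) = X**2 - 347 = -347 + X**2)
o(34) - (-121 + L(G))**2 = (-347 + 34**2) - (-121 + 2*(-5/3)/(3 - 5/3))**2 = (-347 + 1156) - (-121 + 2*(-5/3)/(4/3))**2 = 809 - (-121 + 2*(-5/3)*(3/4))**2 = 809 - (-121 - 5/2)**2 = 809 - (-247/2)**2 = 809 - 1*61009/4 = 809 - 61009/4 = -57773/4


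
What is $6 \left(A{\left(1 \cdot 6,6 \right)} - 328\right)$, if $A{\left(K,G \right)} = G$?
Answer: $-1932$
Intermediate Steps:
$6 \left(A{\left(1 \cdot 6,6 \right)} - 328\right) = 6 \left(6 - 328\right) = 6 \left(-322\right) = -1932$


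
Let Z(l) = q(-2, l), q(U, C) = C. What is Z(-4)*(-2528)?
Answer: 10112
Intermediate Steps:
Z(l) = l
Z(-4)*(-2528) = -4*(-2528) = 10112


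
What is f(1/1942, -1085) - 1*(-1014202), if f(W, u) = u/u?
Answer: 1014203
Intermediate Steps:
f(W, u) = 1
f(1/1942, -1085) - 1*(-1014202) = 1 - 1*(-1014202) = 1 + 1014202 = 1014203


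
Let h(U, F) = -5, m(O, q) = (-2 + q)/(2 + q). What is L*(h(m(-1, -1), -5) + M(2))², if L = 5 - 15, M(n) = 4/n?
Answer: -90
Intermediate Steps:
m(O, q) = (-2 + q)/(2 + q)
L = -10
L*(h(m(-1, -1), -5) + M(2))² = -10*(-5 + 4/2)² = -10*(-5 + 4*(½))² = -10*(-5 + 2)² = -10*(-3)² = -10*9 = -90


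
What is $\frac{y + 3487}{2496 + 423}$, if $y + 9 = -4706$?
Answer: $- \frac{1228}{2919} \approx -0.42069$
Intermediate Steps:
$y = -4715$ ($y = -9 - 4706 = -4715$)
$\frac{y + 3487}{2496 + 423} = \frac{-4715 + 3487}{2496 + 423} = - \frac{1228}{2919}$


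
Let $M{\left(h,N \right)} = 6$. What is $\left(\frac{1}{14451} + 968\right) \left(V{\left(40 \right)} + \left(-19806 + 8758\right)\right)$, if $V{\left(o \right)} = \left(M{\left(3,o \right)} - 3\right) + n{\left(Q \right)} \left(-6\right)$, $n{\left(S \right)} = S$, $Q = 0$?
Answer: $- \frac{154503744605}{14451} \approx -1.0692 \cdot 10^{7}$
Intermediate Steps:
$V{\left(o \right)} = 3$ ($V{\left(o \right)} = \left(6 - 3\right) + 0 \left(-6\right) = 3 + 0 = 3$)
$\left(\frac{1}{14451} + 968\right) \left(V{\left(40 \right)} + \left(-19806 + 8758\right)\right) = \left(\frac{1}{14451} + 968\right) \left(3 + \left(-19806 + 8758\right)\right) = \left(\frac{1}{14451} + 968\right) \left(3 - 11048\right) = \frac{13988569}{14451} \left(-11045\right) = - \frac{154503744605}{14451}$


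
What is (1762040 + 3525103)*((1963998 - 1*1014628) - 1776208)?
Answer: -4371610743834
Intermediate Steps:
(1762040 + 3525103)*((1963998 - 1*1014628) - 1776208) = 5287143*((1963998 - 1014628) - 1776208) = 5287143*(949370 - 1776208) = 5287143*(-826838) = -4371610743834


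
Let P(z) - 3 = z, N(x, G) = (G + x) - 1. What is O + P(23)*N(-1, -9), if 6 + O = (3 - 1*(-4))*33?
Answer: -61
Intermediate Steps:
N(x, G) = -1 + G + x
O = 225 (O = -6 + (3 - 1*(-4))*33 = -6 + (3 + 4)*33 = -6 + 7*33 = -6 + 231 = 225)
P(z) = 3 + z
O + P(23)*N(-1, -9) = 225 + (3 + 23)*(-1 - 9 - 1) = 225 + 26*(-11) = 225 - 286 = -61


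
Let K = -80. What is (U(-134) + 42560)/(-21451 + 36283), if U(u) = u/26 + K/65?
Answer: 184399/64272 ≈ 2.8690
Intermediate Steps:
U(u) = -16/13 + u/26 (U(u) = u/26 - 80/65 = u*(1/26) - 80*1/65 = u/26 - 16/13 = -16/13 + u/26)
(U(-134) + 42560)/(-21451 + 36283) = ((-16/13 + (1/26)*(-134)) + 42560)/(-21451 + 36283) = ((-16/13 - 67/13) + 42560)/14832 = (-83/13 + 42560)*(1/14832) = (553197/13)*(1/14832) = 184399/64272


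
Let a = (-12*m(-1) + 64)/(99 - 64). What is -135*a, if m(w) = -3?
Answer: -2700/7 ≈ -385.71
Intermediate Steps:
a = 20/7 (a = (-12*(-3) + 64)/(99 - 64) = (36 + 64)/35 = 100*(1/35) = 20/7 ≈ 2.8571)
-135*a = -135*20/7 = -2700/7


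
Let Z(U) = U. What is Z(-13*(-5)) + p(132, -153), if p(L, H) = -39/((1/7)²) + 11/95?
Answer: -175359/95 ≈ -1845.9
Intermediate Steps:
p(L, H) = -181534/95 (p(L, H) = -39/((⅐)²) + 11*(1/95) = -39/1/49 + 11/95 = -39*49 + 11/95 = -1911 + 11/95 = -181534/95)
Z(-13*(-5)) + p(132, -153) = -13*(-5) - 181534/95 = 65 - 181534/95 = -175359/95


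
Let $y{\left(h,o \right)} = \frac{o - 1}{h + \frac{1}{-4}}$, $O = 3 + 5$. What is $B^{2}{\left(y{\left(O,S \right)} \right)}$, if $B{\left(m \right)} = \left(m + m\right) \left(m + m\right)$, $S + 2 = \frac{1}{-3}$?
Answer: $\frac{40960000}{74805201} \approx 0.54756$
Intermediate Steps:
$O = 8$
$S = - \frac{7}{3}$ ($S = -2 + \frac{1}{-3} = -2 - \frac{1}{3} = - \frac{7}{3} \approx -2.3333$)
$y{\left(h,o \right)} = \frac{-1 + o}{- \frac{1}{4} + h}$ ($y{\left(h,o \right)} = \frac{-1 + o}{h - \frac{1}{4}} = \frac{-1 + o}{- \frac{1}{4} + h}$)
$B{\left(m \right)} = 4 m^{2}$ ($B{\left(m \right)} = 2 m 2 m = 4 m^{2}$)
$B^{2}{\left(y{\left(O,S \right)} \right)} = \left(4 \left(\frac{4 \left(-1 - \frac{7}{3}\right)}{-1 + 4 \cdot 8}\right)^{2}\right)^{2} = \left(4 \left(4 \frac{1}{-1 + 32} \left(- \frac{10}{3}\right)\right)^{2}\right)^{2} = \left(4 \left(4 \cdot \frac{1}{31} \left(- \frac{10}{3}\right)\right)^{2}\right)^{2} = \left(4 \left(- \frac{40}{93}\right)^{2}\right)^{2} = \left(4 \cdot \frac{1600}{8649}\right)^{2} = \left(\frac{6400}{8649}\right)^{2} = \frac{40960000}{74805201}$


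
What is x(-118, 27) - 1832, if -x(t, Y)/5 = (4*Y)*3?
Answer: -3452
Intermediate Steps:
x(t, Y) = -60*Y (x(t, Y) = -5*4*Y*3 = -60*Y)
x(-118, 27) - 1832 = -60*27 - 1832 = -1620 - 1832 = -3452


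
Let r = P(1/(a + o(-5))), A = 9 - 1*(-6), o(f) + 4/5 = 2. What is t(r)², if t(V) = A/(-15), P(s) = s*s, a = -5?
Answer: 1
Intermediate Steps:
o(f) = 6/5 (o(f) = -⅘ + 2 = 6/5)
A = 15 (A = 9 + 6 = 15)
P(s) = s²
r = 25/361 (r = (1/(-5 + 6/5))² = (1/(-19/5))² = (-5/19)² = 25/361 ≈ 0.069252)
t(V) = -1 (t(V) = 15/(-15) = 15*(-1/15) = -1)
t(r)² = (-1)² = 1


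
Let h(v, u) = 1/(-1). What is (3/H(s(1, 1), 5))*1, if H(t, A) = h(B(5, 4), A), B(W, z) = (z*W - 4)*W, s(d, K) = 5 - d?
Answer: -3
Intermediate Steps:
B(W, z) = W*(-4 + W*z) (B(W, z) = (W*z - 4)*W = (-4 + W*z)*W = W*(-4 + W*z))
h(v, u) = -1 (h(v, u) = 1*(-1) = -1)
H(t, A) = -1
(3/H(s(1, 1), 5))*1 = (3/(-1))*1 = (3*(-1))*1 = -3*1 = -3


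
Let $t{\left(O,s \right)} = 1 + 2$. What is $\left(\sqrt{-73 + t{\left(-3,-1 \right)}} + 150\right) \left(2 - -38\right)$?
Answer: $6000 + 40 i \sqrt{70} \approx 6000.0 + 334.66 i$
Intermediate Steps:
$t{\left(O,s \right)} = 3$
$\left(\sqrt{-73 + t{\left(-3,-1 \right)}} + 150\right) \left(2 - -38\right) = \left(\sqrt{-73 + 3} + 150\right) \left(2 - -38\right) = \left(\sqrt{-70} + 150\right) \left(2 + 38\right) = \left(i \sqrt{70} + 150\right) 40 = \left(150 + i \sqrt{70}\right) 40 = 6000 + 40 i \sqrt{70}$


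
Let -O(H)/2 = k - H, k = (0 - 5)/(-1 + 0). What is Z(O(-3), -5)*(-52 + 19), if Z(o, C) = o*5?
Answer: 2640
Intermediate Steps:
k = 5 (k = -5/(-1) = -5*(-1) = 5)
O(H) = -10 + 2*H (O(H) = -2*(5 - H) = -10 + 2*H)
Z(o, C) = 5*o
Z(O(-3), -5)*(-52 + 19) = (5*(-10 + 2*(-3)))*(-52 + 19) = (5*(-10 - 6))*(-33) = (5*(-16))*(-33) = -80*(-33) = 2640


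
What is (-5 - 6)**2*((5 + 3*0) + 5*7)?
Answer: 4840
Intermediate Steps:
(-5 - 6)**2*((5 + 3*0) + 5*7) = (-11)**2*((5 + 0) + 35) = 121*(5 + 35) = 121*40 = 4840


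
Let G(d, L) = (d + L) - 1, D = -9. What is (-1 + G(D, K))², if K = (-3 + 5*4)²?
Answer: 77284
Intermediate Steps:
K = 289 (K = (-3 + 20)² = 17² = 289)
G(d, L) = -1 + L + d (G(d, L) = (L + d) - 1 = -1 + L + d)
(-1 + G(D, K))² = (-1 + (-1 + 289 - 9))² = (-1 + 279)² = 278² = 77284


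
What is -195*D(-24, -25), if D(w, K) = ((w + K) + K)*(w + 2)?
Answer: -317460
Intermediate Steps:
D(w, K) = (2 + w)*(w + 2*K) (D(w, K) = ((K + w) + K)*(2 + w) = (w + 2*K)*(2 + w) = (2 + w)*(w + 2*K))
-195*D(-24, -25) = -195*((-24)**2 + 2*(-24) + 4*(-25) + 2*(-25)*(-24)) = -195*(576 - 48 - 100 + 1200) = -195*1628 = -317460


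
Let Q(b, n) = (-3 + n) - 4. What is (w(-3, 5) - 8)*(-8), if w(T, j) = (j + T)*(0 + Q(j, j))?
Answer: 96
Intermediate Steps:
Q(b, n) = -7 + n
w(T, j) = (-7 + j)*(T + j) (w(T, j) = (j + T)*(0 + (-7 + j)) = (T + j)*(-7 + j) = (-7 + j)*(T + j))
(w(-3, 5) - 8)*(-8) = ((-7 + 5)*(-3 + 5) - 8)*(-8) = (-2*2 - 8)*(-8) = (-4 - 8)*(-8) = -12*(-8) = 96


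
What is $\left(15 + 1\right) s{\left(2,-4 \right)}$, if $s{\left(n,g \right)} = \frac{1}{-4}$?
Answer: $-4$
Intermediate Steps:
$s{\left(n,g \right)} = - \frac{1}{4}$
$\left(15 + 1\right) s{\left(2,-4 \right)} = \left(15 + 1\right) \left(- \frac{1}{4}\right) = 16 \left(- \frac{1}{4}\right) = -4$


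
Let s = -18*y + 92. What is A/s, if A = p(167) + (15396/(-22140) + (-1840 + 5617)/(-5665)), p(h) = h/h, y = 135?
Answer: 756967/4887320130 ≈ 0.00015488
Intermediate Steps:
p(h) = 1
s = -2338 (s = -18*135 + 92 = -2430 + 92 = -2338)
A = -756967/2090385 (A = 1 + (15396/(-22140) + (-1840 + 5617)/(-5665)) = 1 + (15396*(-1/22140) + 3777*(-1/5665)) = 1 + (-1283/1845 - 3777/5665) = 1 - 2847352/2090385 = -756967/2090385 ≈ -0.36212)
A/s = -756967/2090385/(-2338) = -756967/2090385*(-1/2338) = 756967/4887320130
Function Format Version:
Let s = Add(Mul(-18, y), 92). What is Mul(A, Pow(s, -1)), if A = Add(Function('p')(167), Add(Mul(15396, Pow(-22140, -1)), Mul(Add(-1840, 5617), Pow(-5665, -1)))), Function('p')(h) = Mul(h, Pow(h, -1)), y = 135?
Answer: Rational(756967, 4887320130) ≈ 0.00015488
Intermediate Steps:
Function('p')(h) = 1
s = -2338 (s = Add(Mul(-18, 135), 92) = Add(-2430, 92) = -2338)
A = Rational(-756967, 2090385) (A = Add(1, Add(Mul(15396, Pow(-22140, -1)), Mul(Add(-1840, 5617), Pow(-5665, -1)))) = Add(1, Add(Mul(15396, Rational(-1, 22140)), Mul(3777, Rational(-1, 5665)))) = Add(1, Add(Rational(-1283, 1845), Rational(-3777, 5665))) = Add(1, Rational(-2847352, 2090385)) = Rational(-756967, 2090385) ≈ -0.36212)
Mul(A, Pow(s, -1)) = Mul(Rational(-756967, 2090385), Pow(-2338, -1)) = Mul(Rational(-756967, 2090385), Rational(-1, 2338)) = Rational(756967, 4887320130)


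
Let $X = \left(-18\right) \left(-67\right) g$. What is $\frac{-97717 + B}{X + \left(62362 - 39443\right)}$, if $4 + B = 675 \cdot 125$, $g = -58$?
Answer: $\frac{13346}{47029} \approx 0.28378$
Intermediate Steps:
$X = -69948$ ($X = \left(-18\right) \left(-67\right) \left(-58\right) = 1206 \left(-58\right) = -69948$)
$B = 84371$ ($B = -4 + 675 \cdot 125 = -4 + 84375 = 84371$)
$\frac{-97717 + B}{X + \left(62362 - 39443\right)} = \frac{-97717 + 84371}{-69948 + \left(62362 - 39443\right)} = - \frac{13346}{-69948 + 22919} = - \frac{13346}{-47029} = \left(-13346\right) \left(- \frac{1}{47029}\right) = \frac{13346}{47029}$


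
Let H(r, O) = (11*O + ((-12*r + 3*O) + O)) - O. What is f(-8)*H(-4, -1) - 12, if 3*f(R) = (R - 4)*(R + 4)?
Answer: 532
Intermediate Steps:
f(R) = (-4 + R)*(4 + R)/3 (f(R) = ((R - 4)*(R + 4))/3 = ((-4 + R)*(4 + R))/3 = (-4 + R)*(4 + R)/3)
H(r, O) = -12*r + 14*O (H(r, O) = (11*O + (-12*r + 4*O)) - O = (-12*r + 15*O) - O = -12*r + 14*O)
f(-8)*H(-4, -1) - 12 = (-16/3 + (⅓)*(-8)²)*(-12*(-4) + 14*(-1)) - 12 = (-16/3 + (⅓)*64)*(48 - 14) - 12 = (-16/3 + 64/3)*34 - 12 = 16*34 - 12 = 544 - 12 = 532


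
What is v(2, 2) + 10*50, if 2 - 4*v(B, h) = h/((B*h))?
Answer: 4003/8 ≈ 500.38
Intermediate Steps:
v(B, h) = 1/2 - 1/(4*B) (v(B, h) = 1/2 - h/(4*(B*h)) = 1/2 - h*1/(B*h)/4 = 1/2 - 1/(4*B))
v(2, 2) + 10*50 = (1/4)*(-1 + 2*2)/2 + 10*50 = (1/4)*(1/2)*(-1 + 4) + 500 = (1/4)*(1/2)*3 + 500 = 3/8 + 500 = 4003/8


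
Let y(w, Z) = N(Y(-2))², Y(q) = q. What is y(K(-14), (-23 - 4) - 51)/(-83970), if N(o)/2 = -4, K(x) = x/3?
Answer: -32/41985 ≈ -0.00076218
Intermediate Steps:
K(x) = x/3 (K(x) = x*(⅓) = x/3)
N(o) = -8 (N(o) = 2*(-4) = -8)
y(w, Z) = 64 (y(w, Z) = (-8)² = 64)
y(K(-14), (-23 - 4) - 51)/(-83970) = 64/(-83970) = 64*(-1/83970) = -32/41985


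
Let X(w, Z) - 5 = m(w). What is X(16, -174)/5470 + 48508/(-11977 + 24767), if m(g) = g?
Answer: 5312147/1399226 ≈ 3.7965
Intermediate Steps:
X(w, Z) = 5 + w
X(16, -174)/5470 + 48508/(-11977 + 24767) = (5 + 16)/5470 + 48508/(-11977 + 24767) = 21*(1/5470) + 48508/12790 = 21/5470 + 48508*(1/12790) = 21/5470 + 24254/6395 = 5312147/1399226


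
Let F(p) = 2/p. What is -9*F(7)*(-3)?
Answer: 54/7 ≈ 7.7143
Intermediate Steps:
-9*F(7)*(-3) = -18/7*(-3) = 54/7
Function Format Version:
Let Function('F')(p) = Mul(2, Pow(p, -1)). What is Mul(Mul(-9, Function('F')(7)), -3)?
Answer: Rational(54, 7) ≈ 7.7143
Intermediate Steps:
Mul(Mul(-9, Function('F')(7)), -3) = Mul(Mul(-9, Mul(2, Pow(7, -1))), -3) = Mul(Mul(-9, Mul(2, Rational(1, 7))), -3) = Mul(Mul(-9, Rational(2, 7)), -3) = Mul(Rational(-18, 7), -3) = Rational(54, 7)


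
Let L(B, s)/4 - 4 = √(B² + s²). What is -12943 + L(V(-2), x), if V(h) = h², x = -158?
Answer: -12927 + 8*√6245 ≈ -12295.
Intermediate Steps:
L(B, s) = 16 + 4*√(B² + s²)
-12943 + L(V(-2), x) = -12943 + (16 + 4*√(((-2)²)² + (-158)²)) = -12943 + (16 + 4*√(4² + 24964)) = -12943 + (16 + 4*√(16 + 24964)) = -12943 + (16 + 4*√24980) = -12943 + (16 + 4*(2*√6245)) = -12943 + (16 + 8*√6245) = -12927 + 8*√6245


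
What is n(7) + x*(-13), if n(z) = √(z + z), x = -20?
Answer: 260 + √14 ≈ 263.74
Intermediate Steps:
n(z) = √2*√z (n(z) = √(2*z) = √2*√z)
n(7) + x*(-13) = √2*√7 - 20*(-13) = √14 + 260 = 260 + √14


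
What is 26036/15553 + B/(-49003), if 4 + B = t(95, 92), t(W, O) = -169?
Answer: 1278532777/762143659 ≈ 1.6775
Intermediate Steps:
B = -173 (B = -4 - 169 = -173)
26036/15553 + B/(-49003) = 26036/15553 - 173/(-49003) = 26036*(1/15553) - 173*(-1/49003) = 26036/15553 + 173/49003 = 1278532777/762143659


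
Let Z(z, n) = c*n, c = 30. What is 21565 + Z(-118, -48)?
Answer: 20125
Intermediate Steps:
Z(z, n) = 30*n
21565 + Z(-118, -48) = 21565 + 30*(-48) = 21565 - 1440 = 20125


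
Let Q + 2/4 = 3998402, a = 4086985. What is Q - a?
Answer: -177167/2 ≈ -88584.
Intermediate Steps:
Q = 7996803/2 (Q = -1/2 + 3998402 = 7996803/2 ≈ 3.9984e+6)
Q - a = 7996803/2 - 1*4086985 = 7996803/2 - 4086985 = -177167/2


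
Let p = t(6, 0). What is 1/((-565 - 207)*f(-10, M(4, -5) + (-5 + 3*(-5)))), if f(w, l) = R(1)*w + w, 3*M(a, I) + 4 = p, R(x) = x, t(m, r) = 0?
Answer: 1/15440 ≈ 6.4767e-5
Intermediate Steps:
p = 0
M(a, I) = -4/3 (M(a, I) = -4/3 + (⅓)*0 = -4/3 + 0 = -4/3)
f(w, l) = 2*w (f(w, l) = 1*w + w = w + w = 2*w)
1/((-565 - 207)*f(-10, M(4, -5) + (-5 + 3*(-5)))) = 1/((-565 - 207)*((2*(-10)))) = 1/(-772*(-20)) = -1/772*(-1/20) = 1/15440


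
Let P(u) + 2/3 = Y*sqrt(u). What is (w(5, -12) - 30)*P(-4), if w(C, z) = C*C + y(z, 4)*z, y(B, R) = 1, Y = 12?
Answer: 34/3 - 408*I ≈ 11.333 - 408.0*I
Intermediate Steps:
w(C, z) = z + C**2 (w(C, z) = C*C + 1*z = C**2 + z = z + C**2)
P(u) = -2/3 + 12*sqrt(u)
(w(5, -12) - 30)*P(-4) = ((-12 + 5**2) - 30)*(-2/3 + 12*sqrt(-4)) = ((-12 + 25) - 30)*(-2/3 + 12*(2*I)) = (13 - 30)*(-2/3 + 24*I) = -17*(-2/3 + 24*I) = 34/3 - 408*I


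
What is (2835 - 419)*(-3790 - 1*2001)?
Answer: -13991056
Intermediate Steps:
(2835 - 419)*(-3790 - 1*2001) = 2416*(-3790 - 2001) = 2416*(-5791) = -13991056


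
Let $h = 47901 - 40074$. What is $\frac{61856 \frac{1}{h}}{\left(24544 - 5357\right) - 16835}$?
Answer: $\frac{3866}{1150569} \approx 0.0033601$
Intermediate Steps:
$h = 7827$
$\frac{61856 \frac{1}{h}}{\left(24544 - 5357\right) - 16835} = \frac{61856 \cdot \frac{1}{7827}}{\left(24544 - 5357\right) - 16835} = \frac{61856 \cdot \frac{1}{7827}}{19187 - 16835} = \frac{61856}{7827 \cdot 2352} = \frac{61856}{7827} \cdot \frac{1}{2352} = \frac{3866}{1150569}$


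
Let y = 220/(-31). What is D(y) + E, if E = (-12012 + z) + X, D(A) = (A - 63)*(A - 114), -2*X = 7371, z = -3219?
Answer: -20042629/1922 ≈ -10428.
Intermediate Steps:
X = -7371/2 (X = -½*7371 = -7371/2 ≈ -3685.5)
y = -220/31 (y = 220*(-1/31) = -220/31 ≈ -7.0968)
D(A) = (-114 + A)*(-63 + A) (D(A) = (-63 + A)*(-114 + A) = (-114 + A)*(-63 + A))
E = -37833/2 (E = (-12012 - 3219) - 7371/2 = -15231 - 7371/2 = -37833/2 ≈ -18917.)
D(y) + E = (7182 + (-220/31)² - 177*(-220/31)) - 37833/2 = (7182 + 48400/961 + 38940/31) - 37833/2 = 8157442/961 - 37833/2 = -20042629/1922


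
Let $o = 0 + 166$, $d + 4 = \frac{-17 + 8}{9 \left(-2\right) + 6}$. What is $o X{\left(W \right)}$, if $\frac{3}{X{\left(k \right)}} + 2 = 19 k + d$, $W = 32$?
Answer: $\frac{1992}{2411} \approx 0.82621$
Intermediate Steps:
$d = - \frac{13}{4}$ ($d = -4 + \frac{-17 + 8}{9 \left(-2\right) + 6} = -4 - \frac{9}{-18 + 6} = -4 - \frac{9}{-12} = -4 - - \frac{3}{4} = -4 + \frac{3}{4} = - \frac{13}{4} \approx -3.25$)
$X{\left(k \right)} = \frac{3}{- \frac{21}{4} + 19 k}$ ($X{\left(k \right)} = \frac{3}{-2 + \left(19 k - \frac{13}{4}\right)} = \frac{3}{-2 + \left(- \frac{13}{4} + 19 k\right)} = \frac{3}{- \frac{21}{4} + 19 k}$)
$o = 166$
$o X{\left(W \right)} = 166 \frac{12}{-21 + 76 \cdot 32} = 166 \frac{12}{-21 + 2432} = 166 \cdot \frac{12}{2411} = \frac{1992}{2411}$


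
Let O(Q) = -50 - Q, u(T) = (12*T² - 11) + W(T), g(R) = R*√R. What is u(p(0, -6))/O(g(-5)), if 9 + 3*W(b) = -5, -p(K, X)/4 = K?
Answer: 94/315 + 47*I*√5/1575 ≈ 0.29841 + 0.066727*I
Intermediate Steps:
p(K, X) = -4*K
W(b) = -14/3 (W(b) = -3 + (⅓)*(-5) = -3 - 5/3 = -14/3)
g(R) = R^(3/2)
u(T) = -47/3 + 12*T² (u(T) = (12*T² - 11) - 14/3 = (-11 + 12*T²) - 14/3 = -47/3 + 12*T²)
u(p(0, -6))/O(g(-5)) = (-47/3 + 12*(-4*0)²)/(-50 - (-5)^(3/2)) = (-47/3 + 12*0²)/(-50 - (-5)*I*√5) = (-47/3 + 12*0)/(-50 + 5*I*√5) = (-47/3 + 0)/(-50 + 5*I*√5) = -47/(3*(-50 + 5*I*√5))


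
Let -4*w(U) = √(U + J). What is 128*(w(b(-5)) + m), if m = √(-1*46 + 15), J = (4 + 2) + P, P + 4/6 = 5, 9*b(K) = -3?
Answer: -32*√10 + 128*I*√31 ≈ -101.19 + 712.67*I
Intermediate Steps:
b(K) = -⅓ (b(K) = (⅑)*(-3) = -⅓)
P = 13/3 (P = -⅔ + 5 = 13/3 ≈ 4.3333)
J = 31/3 (J = (4 + 2) + 13/3 = 6 + 13/3 = 31/3 ≈ 10.333)
w(U) = -√(31/3 + U)/4 (w(U) = -√(U + 31/3)/4 = -√(31/3 + U)/4)
m = I*√31 (m = √(-46 + 15) = √(-31) = I*√31 ≈ 5.5678*I)
128*(w(b(-5)) + m) = 128*(-√(93 + 9*(-⅓))/12 + I*√31) = 128*(-√(93 - 3)/12 + I*√31) = 128*(-√10/4 + I*√31) = -32*√10 + 128*I*√31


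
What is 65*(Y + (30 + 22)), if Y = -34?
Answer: 1170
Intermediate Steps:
65*(Y + (30 + 22)) = 65*(-34 + (30 + 22)) = 65*(-34 + 52) = 65*18 = 1170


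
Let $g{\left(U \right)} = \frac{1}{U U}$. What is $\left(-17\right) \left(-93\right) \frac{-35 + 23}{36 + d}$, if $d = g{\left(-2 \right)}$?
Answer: $- \frac{75888}{145} \approx -523.37$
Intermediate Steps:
$g{\left(U \right)} = \frac{1}{U^{2}}$
$d = \frac{1}{4} \approx 0.25$
$\left(-17\right) \left(-93\right) \frac{-35 + 23}{36 + d} = \left(-17\right) \left(-93\right) \frac{-35 + 23}{36 + \frac{1}{4}} = 1581 \left(- \frac{12}{\frac{145}{4}}\right) = 1581 \left(\left(-12\right) \frac{4}{145}\right) = 1581 \left(- \frac{48}{145}\right) = - \frac{75888}{145}$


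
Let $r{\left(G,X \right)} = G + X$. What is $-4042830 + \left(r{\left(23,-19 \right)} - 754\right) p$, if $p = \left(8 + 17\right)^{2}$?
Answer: $-4511580$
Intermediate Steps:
$p = 625$ ($p = 25^{2} = 625$)
$-4042830 + \left(r{\left(23,-19 \right)} - 754\right) p = -4042830 + \left(\left(23 - 19\right) - 754\right) 625 = -4042830 + \left(4 - 754\right) 625 = -4042830 - 468750 = -4511580$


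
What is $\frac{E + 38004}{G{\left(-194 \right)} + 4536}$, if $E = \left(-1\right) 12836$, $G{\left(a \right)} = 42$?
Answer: $\frac{12584}{2289} \approx 5.4976$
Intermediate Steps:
$E = -12836$
$\frac{E + 38004}{G{\left(-194 \right)} + 4536} = \frac{-12836 + 38004}{42 + 4536} = \frac{25168}{4578} = 25168 \cdot \frac{1}{4578} = \frac{12584}{2289}$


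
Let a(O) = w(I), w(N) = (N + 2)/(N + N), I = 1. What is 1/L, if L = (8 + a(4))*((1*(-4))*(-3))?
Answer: 1/114 ≈ 0.0087719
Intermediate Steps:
w(N) = (2 + N)/(2*N) (w(N) = (2 + N)/((2*N)) = (2 + N)*(1/(2*N)) = (2 + N)/(2*N))
a(O) = 3/2 (a(O) = (½)*(2 + 1)/1 = (½)*1*3 = 3/2)
L = 114 (L = (8 + 3/2)*((1*(-4))*(-3)) = 19*(-4*(-3))/2 = (19/2)*12 = 114)
1/L = 1/114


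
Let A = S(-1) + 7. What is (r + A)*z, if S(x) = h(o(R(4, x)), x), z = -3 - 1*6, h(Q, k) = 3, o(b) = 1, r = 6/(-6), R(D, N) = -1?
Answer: -81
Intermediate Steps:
r = -1 (r = 6*(-⅙) = -1)
z = -9 (z = -3 - 6 = -9)
S(x) = 3
A = 10 (A = 3 + 7 = 10)
(r + A)*z = (-1 + 10)*(-9) = 9*(-9) = -81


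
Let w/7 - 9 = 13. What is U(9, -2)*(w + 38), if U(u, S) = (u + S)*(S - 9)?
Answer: -14784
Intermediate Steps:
w = 154 (w = 63 + 7*13 = 63 + 91 = 154)
U(u, S) = (-9 + S)*(S + u) (U(u, S) = (S + u)*(-9 + S) = (-9 + S)*(S + u))
U(9, -2)*(w + 38) = ((-2)**2 - 9*(-2) - 9*9 - 2*9)*(154 + 38) = (4 + 18 - 81 - 18)*192 = -77*192 = -14784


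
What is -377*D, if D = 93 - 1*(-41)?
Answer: -50518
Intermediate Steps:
D = 134 (D = 93 + 41 = 134)
-377*D = -377*134 = -1*50518 = -50518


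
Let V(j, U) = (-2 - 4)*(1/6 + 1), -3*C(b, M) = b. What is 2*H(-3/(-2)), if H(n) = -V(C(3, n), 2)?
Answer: 14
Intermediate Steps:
C(b, M) = -b/3
V(j, U) = -7 (V(j, U) = -6*(⅙ + 1) = -6*7/6 = -7)
H(n) = 7 (H(n) = -1*(-7) = 7)
2*H(-3/(-2)) = 2*7 = 14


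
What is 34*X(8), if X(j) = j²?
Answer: 2176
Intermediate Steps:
34*X(8) = 34*8² = 34*64 = 2176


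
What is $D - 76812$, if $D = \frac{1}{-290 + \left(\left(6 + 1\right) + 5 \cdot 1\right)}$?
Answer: $- \frac{21353737}{278} \approx -76812.0$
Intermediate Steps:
$D = - \frac{1}{278}$ ($D = \frac{1}{-290 + \left(7 + 5\right)} = \frac{1}{-290 + 12} = \frac{1}{-278} = - \frac{1}{278} \approx -0.0035971$)
$D - 76812 = - \frac{1}{278} - 76812 = - \frac{21353737}{278}$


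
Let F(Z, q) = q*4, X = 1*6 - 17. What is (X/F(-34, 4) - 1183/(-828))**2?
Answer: 6027025/10969344 ≈ 0.54944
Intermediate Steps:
X = -11 (X = 6 - 17 = -11)
F(Z, q) = 4*q
(X/F(-34, 4) - 1183/(-828))**2 = (-11/(4*4) - 1183/(-828))**2 = (-11/16 - 1183*(-1/828))**2 = (-11*1/16 + 1183/828)**2 = (-11/16 + 1183/828)**2 = (2455/3312)**2 = 6027025/10969344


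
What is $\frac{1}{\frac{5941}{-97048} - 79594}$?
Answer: $- \frac{97048}{7724444453} \approx -1.2564 \cdot 10^{-5}$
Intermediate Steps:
$\frac{1}{\frac{5941}{-97048} - 79594} = \frac{1}{5941 \left(- \frac{1}{97048}\right) - 79594} = \frac{1}{- \frac{5941}{97048} - 79594} = \frac{1}{- \frac{7724444453}{97048}} = - \frac{97048}{7724444453}$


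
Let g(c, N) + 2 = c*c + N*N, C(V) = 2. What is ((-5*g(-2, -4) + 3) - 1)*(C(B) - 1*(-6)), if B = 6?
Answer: -704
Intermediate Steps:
g(c, N) = -2 + N**2 + c**2 (g(c, N) = -2 + (c*c + N*N) = -2 + (c**2 + N**2) = -2 + (N**2 + c**2) = -2 + N**2 + c**2)
((-5*g(-2, -4) + 3) - 1)*(C(B) - 1*(-6)) = ((-5*(-2 + (-4)**2 + (-2)**2) + 3) - 1)*(2 - 1*(-6)) = ((-5*(-2 + 16 + 4) + 3) - 1)*(2 + 6) = ((-5*18 + 3) - 1)*8 = ((-90 + 3) - 1)*8 = (-87 - 1)*8 = -88*8 = -704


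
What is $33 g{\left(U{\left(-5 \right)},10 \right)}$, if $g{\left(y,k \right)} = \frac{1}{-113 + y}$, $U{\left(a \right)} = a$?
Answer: $- \frac{33}{118} \approx -0.27966$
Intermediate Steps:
$33 g{\left(U{\left(-5 \right)},10 \right)} = \frac{33}{-113 - 5} = \frac{33}{-118} = 33 \left(- \frac{1}{118}\right) = - \frac{33}{118}$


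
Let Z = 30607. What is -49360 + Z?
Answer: -18753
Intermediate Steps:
-49360 + Z = -49360 + 30607 = -18753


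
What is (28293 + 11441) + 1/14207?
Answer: 564500939/14207 ≈ 39734.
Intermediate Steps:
(28293 + 11441) + 1/14207 = 39734 + 1/14207 = 564500939/14207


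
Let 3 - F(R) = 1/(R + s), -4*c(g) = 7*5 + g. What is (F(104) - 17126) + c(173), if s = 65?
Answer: -2902576/169 ≈ -17175.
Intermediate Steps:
c(g) = -35/4 - g/4 (c(g) = -(7*5 + g)/4 = -(35 + g)/4 = -35/4 - g/4)
F(R) = 3 - 1/(65 + R) (F(R) = 3 - 1/(R + 65) = 3 - 1/(65 + R))
(F(104) - 17126) + c(173) = ((194 + 3*104)/(65 + 104) - 17126) + (-35/4 - ¼*173) = ((194 + 312)/169 - 17126) + (-35/4 - 173/4) = ((1/169)*506 - 17126) - 52 = (506/169 - 17126) - 52 = -2893788/169 - 52 = -2902576/169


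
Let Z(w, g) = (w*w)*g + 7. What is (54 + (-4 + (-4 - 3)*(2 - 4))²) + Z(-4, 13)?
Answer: 369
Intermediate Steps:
Z(w, g) = 7 + g*w² (Z(w, g) = w²*g + 7 = g*w² + 7 = 7 + g*w²)
(54 + (-4 + (-4 - 3)*(2 - 4))²) + Z(-4, 13) = (54 + (-4 + (-4 - 3)*(2 - 4))²) + (7 + 13*(-4)²) = (54 + (-4 - 7*(-2))²) + (7 + 13*16) = (54 + (-4 + 14)²) + (7 + 208) = (54 + 10²) + 215 = (54 + 100) + 215 = 154 + 215 = 369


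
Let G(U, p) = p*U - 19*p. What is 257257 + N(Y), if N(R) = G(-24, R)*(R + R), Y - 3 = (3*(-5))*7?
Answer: -637487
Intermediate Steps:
G(U, p) = -19*p + U*p (G(U, p) = U*p - 19*p = -19*p + U*p)
Y = -102 (Y = 3 + (3*(-5))*7 = 3 - 15*7 = 3 - 105 = -102)
N(R) = -86*R² (N(R) = (R*(-19 - 24))*(R + R) = (R*(-43))*(2*R) = (-43*R)*(2*R) = -86*R²)
257257 + N(Y) = 257257 - 86*(-102)² = 257257 - 86*10404 = 257257 - 894744 = -637487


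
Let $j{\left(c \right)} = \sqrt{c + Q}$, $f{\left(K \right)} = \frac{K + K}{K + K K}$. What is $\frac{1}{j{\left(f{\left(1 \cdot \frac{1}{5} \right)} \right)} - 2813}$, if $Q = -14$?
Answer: $- \frac{8439}{23738944} - \frac{i \sqrt{111}}{23738944} \approx -0.00035549 - 4.4381 \cdot 10^{-7} i$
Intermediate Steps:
$f{\left(K \right)} = \frac{2 K}{K + K^{2}}$
$j{\left(c \right)} = \sqrt{-14 + c}$ ($j{\left(c \right)} = \sqrt{c - 14} = \sqrt{-14 + c}$)
$\frac{1}{j{\left(f{\left(1 \cdot \frac{1}{5} \right)} \right)} - 2813} = \frac{1}{\sqrt{-14 + \frac{2}{1 + 1 \cdot \frac{1}{5}}} - 2813} = \frac{1}{\sqrt{-14 + \frac{2}{1 + \frac{1}{5}}} - 2813} = \frac{1}{\sqrt{-14 + \frac{2}{\frac{6}{5}}} - 2813} = \frac{1}{\sqrt{-14 + 2 \cdot \frac{5}{6}} - 2813} = \frac{1}{\sqrt{-14 + \frac{5}{3}} - 2813} = \frac{1}{\sqrt{- \frac{37}{3}} - 2813} = \frac{1}{\frac{i \sqrt{111}}{3} - 2813} = \frac{1}{-2813 + \frac{i \sqrt{111}}{3}}$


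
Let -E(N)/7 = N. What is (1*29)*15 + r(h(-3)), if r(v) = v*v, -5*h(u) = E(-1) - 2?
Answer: 436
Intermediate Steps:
E(N) = -7*N
h(u) = -1 (h(u) = -(-7*(-1) - 2)/5 = -(7 - 2)/5 = -1/5*5 = -1)
r(v) = v**2
(1*29)*15 + r(h(-3)) = (1*29)*15 + (-1)**2 = 29*15 + 1 = 435 + 1 = 436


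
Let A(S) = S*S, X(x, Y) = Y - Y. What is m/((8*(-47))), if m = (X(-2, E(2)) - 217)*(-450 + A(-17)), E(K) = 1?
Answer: -34937/376 ≈ -92.918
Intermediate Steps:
X(x, Y) = 0
A(S) = S²
m = 34937 (m = (0 - 217)*(-450 + (-17)²) = -217*(-450 + 289) = -217*(-161) = 34937)
m/((8*(-47))) = 34937/((8*(-47))) = 34937/(-376) = 34937*(-1/376) = -34937/376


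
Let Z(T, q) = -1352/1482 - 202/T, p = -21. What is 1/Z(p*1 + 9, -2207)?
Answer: 38/605 ≈ 0.062810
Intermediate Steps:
Z(T, q) = -52/57 - 202/T (Z(T, q) = -1352*1/1482 - 202/T = -52/57 - 202/T)
1/Z(p*1 + 9, -2207) = 1/(-52/57 - 202/(-21*1 + 9)) = 1/(-52/57 - 202/(-21 + 9)) = 1/(-52/57 - 202/(-12)) = 1/(-52/57 - 202*(-1/12)) = 1/(-52/57 + 101/6) = 1/(605/38) = 38/605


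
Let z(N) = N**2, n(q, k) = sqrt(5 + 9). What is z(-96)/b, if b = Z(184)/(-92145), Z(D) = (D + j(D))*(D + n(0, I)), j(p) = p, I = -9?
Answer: -212302080/16921 + 26537760*sqrt(14)/389183 ≈ -12292.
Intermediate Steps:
n(q, k) = sqrt(14)
Z(D) = 2*D*(D + sqrt(14)) (Z(D) = (D + D)*(D + sqrt(14)) = (2*D)*(D + sqrt(14)) = 2*D*(D + sqrt(14)))
b = -67712/92145 - 368*sqrt(14)/92145 (b = (2*184*(184 + sqrt(14)))/(-92145) = (67712 + 368*sqrt(14))*(-1/92145) = -67712/92145 - 368*sqrt(14)/92145 ≈ -0.74978)
z(-96)/b = (-96)**2/(-67712/92145 - 368*sqrt(14)/92145) = 9216/(-67712/92145 - 368*sqrt(14)/92145)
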